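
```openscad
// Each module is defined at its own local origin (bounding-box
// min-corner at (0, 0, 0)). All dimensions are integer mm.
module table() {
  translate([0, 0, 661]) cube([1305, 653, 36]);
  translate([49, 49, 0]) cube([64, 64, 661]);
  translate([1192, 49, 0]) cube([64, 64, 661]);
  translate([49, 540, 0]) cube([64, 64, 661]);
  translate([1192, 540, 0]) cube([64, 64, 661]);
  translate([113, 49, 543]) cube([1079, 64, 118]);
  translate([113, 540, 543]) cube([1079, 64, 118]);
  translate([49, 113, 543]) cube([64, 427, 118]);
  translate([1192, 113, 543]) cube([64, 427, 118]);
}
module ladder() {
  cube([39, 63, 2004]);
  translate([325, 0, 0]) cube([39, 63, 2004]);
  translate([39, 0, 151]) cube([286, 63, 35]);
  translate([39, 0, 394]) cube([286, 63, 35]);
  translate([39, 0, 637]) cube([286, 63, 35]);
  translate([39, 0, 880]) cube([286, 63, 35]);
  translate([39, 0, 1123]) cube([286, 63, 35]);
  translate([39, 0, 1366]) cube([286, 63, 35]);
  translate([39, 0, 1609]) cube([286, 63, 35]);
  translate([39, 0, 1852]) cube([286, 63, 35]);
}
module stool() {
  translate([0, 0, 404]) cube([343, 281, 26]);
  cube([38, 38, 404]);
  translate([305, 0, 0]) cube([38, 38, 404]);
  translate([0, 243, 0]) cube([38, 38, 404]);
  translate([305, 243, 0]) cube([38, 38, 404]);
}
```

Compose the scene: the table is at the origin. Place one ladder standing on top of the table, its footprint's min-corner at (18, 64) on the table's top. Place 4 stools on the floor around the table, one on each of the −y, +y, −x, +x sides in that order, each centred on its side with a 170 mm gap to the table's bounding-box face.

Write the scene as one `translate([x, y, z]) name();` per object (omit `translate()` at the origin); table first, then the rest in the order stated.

table();
translate([18, 64, 697]) ladder();
translate([481, -451, 0]) stool();
translate([481, 823, 0]) stool();
translate([-513, 186, 0]) stool();
translate([1475, 186, 0]) stool();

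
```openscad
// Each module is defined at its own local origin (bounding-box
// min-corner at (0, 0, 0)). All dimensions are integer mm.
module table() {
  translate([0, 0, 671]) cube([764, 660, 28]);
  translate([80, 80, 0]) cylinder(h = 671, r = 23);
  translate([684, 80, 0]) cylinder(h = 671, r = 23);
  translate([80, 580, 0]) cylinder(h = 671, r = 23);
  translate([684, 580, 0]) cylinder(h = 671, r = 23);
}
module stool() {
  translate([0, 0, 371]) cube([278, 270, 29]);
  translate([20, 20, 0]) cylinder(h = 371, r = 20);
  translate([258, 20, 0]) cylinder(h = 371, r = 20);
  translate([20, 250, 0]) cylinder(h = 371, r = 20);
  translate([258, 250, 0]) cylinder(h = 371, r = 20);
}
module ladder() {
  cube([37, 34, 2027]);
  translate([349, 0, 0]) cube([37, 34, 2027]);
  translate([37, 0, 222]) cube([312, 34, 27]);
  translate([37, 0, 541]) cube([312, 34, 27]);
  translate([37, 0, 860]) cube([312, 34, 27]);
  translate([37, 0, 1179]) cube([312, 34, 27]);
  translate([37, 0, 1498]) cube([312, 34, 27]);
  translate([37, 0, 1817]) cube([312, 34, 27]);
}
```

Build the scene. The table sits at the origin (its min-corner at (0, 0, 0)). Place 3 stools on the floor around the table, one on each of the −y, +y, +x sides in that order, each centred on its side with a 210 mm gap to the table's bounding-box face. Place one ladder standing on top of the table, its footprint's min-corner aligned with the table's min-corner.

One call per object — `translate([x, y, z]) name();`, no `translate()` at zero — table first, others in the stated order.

table();
translate([243, -480, 0]) stool();
translate([243, 870, 0]) stool();
translate([974, 195, 0]) stool();
translate([0, 0, 699]) ladder();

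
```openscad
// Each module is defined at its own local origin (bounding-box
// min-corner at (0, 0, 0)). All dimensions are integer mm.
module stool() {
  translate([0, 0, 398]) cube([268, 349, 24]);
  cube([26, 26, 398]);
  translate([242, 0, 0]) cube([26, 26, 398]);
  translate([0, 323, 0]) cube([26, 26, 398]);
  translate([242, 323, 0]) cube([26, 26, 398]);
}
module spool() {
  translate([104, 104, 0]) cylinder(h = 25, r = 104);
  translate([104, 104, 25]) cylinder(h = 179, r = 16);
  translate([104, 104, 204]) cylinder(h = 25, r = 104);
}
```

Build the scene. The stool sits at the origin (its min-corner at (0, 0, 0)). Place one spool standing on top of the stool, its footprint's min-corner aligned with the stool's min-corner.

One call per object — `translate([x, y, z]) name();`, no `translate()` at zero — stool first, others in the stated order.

stool();
translate([0, 0, 422]) spool();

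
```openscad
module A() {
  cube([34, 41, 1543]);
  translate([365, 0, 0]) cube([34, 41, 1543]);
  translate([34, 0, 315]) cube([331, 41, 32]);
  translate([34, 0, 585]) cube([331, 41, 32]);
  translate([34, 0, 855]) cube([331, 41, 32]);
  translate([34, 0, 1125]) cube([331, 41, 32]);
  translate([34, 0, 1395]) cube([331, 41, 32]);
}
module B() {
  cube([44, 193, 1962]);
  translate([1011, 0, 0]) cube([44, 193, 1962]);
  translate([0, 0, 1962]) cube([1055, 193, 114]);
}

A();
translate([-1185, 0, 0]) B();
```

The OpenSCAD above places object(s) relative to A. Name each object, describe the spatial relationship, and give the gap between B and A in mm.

The door frame's nearest face is 130 mm from the ladder's −x face.

A is a ladder. B is a door frame. The door frame is on the floor beside the ladder on its −x side. The gap between the door frame and the ladder is 130 mm.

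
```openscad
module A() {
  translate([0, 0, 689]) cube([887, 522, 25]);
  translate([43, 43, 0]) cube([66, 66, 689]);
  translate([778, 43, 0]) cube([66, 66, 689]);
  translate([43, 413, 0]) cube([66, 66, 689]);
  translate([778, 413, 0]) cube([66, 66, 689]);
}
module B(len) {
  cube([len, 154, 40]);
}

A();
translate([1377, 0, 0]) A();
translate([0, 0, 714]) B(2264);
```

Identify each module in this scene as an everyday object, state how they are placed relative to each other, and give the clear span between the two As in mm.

A is a table. B is a beam. A beam spans the tops of two tables. The clear span between the two tables is 490 mm.

Second table starts at x = 1377; first ends at x = 887; clear span = 1377 − 887 = 490 mm.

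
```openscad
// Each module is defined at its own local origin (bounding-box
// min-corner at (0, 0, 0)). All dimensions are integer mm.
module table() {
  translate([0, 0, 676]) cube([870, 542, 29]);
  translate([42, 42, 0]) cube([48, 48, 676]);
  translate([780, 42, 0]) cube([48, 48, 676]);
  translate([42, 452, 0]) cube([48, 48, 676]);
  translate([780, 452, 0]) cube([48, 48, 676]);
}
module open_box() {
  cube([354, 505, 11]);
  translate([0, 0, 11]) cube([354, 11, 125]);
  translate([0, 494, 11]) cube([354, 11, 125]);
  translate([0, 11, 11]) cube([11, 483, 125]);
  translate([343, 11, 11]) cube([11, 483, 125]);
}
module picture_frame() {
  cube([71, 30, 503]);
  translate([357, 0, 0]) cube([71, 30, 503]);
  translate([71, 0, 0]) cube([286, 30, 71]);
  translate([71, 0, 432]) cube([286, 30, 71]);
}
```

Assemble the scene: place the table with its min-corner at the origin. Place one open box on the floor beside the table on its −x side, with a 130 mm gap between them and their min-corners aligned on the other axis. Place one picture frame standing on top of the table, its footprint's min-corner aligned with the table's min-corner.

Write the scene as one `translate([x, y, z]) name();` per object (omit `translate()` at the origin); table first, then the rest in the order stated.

table();
translate([-484, 0, 0]) open_box();
translate([0, 0, 705]) picture_frame();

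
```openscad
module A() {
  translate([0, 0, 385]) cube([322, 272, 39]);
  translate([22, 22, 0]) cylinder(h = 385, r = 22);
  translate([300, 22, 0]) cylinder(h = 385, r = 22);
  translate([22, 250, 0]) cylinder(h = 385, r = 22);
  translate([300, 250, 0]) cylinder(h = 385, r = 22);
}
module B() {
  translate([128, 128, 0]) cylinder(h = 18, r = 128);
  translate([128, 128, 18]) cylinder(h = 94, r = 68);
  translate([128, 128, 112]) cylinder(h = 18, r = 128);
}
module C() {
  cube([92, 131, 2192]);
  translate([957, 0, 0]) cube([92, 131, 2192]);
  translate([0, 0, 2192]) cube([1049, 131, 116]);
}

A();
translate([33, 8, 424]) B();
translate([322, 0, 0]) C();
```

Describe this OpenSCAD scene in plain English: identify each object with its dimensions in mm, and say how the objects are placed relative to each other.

A is a simple wooden stool: a rectangular seat 322 mm (x) by 272 mm (y), 39 mm thick, top face at z = 424 mm, on four round legs, each 44 mm in diameter. The legs rest on z = 0, each leg's axis is inset half a diameter from the nearest pair of seat edges (so the leg's bounding box is flush with the corner).

B is a spool: two coaxial disc flanges of radius 128 mm and thickness 18 mm, joined by a core cylinder of radius 68 mm and height 94 mm. The lower flange rests on z = 0 and the three cylinders share a vertical axis.

C is a door frame. The clear opening is 865 mm wide and 2192 mm high. Two 92 mm wide jambs, 131 mm deep, stand either side of the opening from the floor to the top of the opening. A 116 mm thick head sits across the top of both jambs, spanning the full outside width of the frame.

The spool is on top of the stool, centred. The door frame is against the stool's +x side, with their −y faces flush.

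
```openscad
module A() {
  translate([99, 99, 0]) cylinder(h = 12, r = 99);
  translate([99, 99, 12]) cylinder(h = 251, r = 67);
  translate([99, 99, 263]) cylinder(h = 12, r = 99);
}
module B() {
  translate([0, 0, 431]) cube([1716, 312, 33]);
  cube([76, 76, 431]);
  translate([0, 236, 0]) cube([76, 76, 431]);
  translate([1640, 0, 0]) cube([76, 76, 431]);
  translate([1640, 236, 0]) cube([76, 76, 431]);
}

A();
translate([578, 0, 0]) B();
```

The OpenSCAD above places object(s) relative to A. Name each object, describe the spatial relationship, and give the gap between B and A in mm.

The bench's nearest face is 380 mm from the spool's +x face.

A is a spool. B is a bench. The bench is on the floor beside the spool on its +x side. The gap between the bench and the spool is 380 mm.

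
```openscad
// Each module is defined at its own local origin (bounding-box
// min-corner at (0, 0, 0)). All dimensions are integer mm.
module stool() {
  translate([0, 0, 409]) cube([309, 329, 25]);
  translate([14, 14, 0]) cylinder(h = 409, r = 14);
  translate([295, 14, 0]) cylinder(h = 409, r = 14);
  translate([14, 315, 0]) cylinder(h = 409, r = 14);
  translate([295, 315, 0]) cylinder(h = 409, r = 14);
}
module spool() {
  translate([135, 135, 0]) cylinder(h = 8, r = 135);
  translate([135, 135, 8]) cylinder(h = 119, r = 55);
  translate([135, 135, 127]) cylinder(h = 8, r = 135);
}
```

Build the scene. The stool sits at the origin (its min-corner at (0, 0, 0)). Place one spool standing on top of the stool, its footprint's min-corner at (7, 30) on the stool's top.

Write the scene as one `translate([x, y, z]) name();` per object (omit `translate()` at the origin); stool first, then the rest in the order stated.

stool();
translate([7, 30, 434]) spool();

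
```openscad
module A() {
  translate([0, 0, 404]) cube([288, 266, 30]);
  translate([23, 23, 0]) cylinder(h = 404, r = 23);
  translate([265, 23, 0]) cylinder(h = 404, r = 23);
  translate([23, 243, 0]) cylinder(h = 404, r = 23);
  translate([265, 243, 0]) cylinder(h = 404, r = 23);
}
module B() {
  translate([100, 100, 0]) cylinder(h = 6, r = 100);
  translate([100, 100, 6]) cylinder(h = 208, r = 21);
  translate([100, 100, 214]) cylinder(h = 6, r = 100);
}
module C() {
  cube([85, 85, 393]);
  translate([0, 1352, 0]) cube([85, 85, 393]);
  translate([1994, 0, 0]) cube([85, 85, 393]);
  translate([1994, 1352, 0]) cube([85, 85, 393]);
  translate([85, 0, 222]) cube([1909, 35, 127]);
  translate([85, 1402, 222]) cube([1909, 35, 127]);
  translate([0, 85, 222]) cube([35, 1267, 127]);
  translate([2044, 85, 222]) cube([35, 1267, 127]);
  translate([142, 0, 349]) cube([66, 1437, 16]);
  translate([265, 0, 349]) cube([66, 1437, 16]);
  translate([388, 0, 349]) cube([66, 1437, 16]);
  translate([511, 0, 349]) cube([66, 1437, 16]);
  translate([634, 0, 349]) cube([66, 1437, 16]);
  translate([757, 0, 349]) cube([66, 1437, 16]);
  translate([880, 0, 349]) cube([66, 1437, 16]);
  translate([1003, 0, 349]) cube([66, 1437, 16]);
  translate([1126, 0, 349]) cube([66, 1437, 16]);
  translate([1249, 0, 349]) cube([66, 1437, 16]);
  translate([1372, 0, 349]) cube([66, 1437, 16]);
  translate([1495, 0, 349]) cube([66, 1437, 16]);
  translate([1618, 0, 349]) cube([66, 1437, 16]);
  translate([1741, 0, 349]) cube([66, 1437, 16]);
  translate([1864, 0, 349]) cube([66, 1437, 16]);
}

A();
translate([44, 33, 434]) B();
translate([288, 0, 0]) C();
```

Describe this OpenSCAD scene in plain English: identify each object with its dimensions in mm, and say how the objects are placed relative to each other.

A is a simple wooden stool: a rectangular seat 288 mm (x) by 266 mm (y), 30 mm thick, top face at z = 434 mm, on four round legs, each 46 mm in diameter. The legs rest on z = 0, each leg's axis is inset half a diameter from the nearest pair of seat edges (so the leg's bounding box is flush with the corner).

B is a spool: two coaxial disc flanges of radius 100 mm and thickness 6 mm, joined by a core cylinder of radius 21 mm and height 208 mm. The lower flange rests on z = 0 and the three cylinders share a vertical axis.

C is a bed frame 2079 mm long (x) by 1437 mm wide (y). Four 85×85 mm corner posts, 393 mm tall, at the corners of the footprint. Four rails of 35 mm thickness and 127 mm height run between adjacent posts with their undersides at z = 222 mm, their outer faces flush with the outside of the frame (the two x-running rails run between the posts' inner faces; the two y-running rails run between the posts' inner faces). 15 slats, each 66 mm wide (x) and 16 mm thick, lie across the top of the two x-running rails, running the full 1437 mm width of the frame in y; the slats are evenly spaced along x between the inner faces of the end posts with equal gaps (rounded down to the nearest mm) at the −x end and between each pair — any rounding remainder accumulates at the +x end.

The spool is on top of the stool, centred. The bed frame is against the stool's +x side, with their −y faces flush.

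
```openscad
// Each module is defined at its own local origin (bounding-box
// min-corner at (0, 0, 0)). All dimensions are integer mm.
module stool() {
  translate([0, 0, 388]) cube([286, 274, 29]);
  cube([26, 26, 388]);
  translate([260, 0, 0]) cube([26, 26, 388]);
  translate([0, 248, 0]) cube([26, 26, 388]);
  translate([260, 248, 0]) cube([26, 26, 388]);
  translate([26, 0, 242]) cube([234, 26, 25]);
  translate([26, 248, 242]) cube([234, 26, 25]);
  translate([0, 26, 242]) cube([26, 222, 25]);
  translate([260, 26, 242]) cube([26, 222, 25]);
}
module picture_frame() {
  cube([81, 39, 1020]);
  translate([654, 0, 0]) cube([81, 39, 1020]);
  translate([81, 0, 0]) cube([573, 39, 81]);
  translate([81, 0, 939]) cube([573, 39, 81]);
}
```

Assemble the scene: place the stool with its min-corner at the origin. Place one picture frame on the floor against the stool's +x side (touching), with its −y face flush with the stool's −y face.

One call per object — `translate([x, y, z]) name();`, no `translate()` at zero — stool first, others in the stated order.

stool();
translate([286, 0, 0]) picture_frame();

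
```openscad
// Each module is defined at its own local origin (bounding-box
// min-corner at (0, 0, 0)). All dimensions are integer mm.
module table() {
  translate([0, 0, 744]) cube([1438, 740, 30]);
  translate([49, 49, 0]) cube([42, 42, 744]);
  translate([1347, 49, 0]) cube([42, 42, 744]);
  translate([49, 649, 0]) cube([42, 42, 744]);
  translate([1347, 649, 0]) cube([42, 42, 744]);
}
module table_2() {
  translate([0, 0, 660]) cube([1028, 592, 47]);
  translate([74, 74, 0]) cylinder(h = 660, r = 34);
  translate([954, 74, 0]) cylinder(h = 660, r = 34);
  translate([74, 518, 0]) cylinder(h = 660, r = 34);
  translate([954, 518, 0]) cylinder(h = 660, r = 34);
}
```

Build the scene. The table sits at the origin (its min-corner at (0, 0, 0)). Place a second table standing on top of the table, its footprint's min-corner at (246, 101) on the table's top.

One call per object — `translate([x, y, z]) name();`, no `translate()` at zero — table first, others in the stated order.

table();
translate([246, 101, 774]) table_2();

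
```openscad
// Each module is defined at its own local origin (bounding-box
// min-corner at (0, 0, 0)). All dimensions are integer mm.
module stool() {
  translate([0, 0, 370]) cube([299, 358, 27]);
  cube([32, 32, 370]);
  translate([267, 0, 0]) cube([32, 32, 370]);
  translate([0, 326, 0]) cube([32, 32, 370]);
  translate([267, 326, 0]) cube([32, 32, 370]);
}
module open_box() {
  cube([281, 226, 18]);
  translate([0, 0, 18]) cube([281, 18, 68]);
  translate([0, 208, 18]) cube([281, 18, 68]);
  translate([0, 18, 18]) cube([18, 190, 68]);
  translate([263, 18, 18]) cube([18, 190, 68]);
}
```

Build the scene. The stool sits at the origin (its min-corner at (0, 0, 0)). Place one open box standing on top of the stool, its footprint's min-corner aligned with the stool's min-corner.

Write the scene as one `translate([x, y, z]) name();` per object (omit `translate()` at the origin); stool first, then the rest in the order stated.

stool();
translate([0, 0, 397]) open_box();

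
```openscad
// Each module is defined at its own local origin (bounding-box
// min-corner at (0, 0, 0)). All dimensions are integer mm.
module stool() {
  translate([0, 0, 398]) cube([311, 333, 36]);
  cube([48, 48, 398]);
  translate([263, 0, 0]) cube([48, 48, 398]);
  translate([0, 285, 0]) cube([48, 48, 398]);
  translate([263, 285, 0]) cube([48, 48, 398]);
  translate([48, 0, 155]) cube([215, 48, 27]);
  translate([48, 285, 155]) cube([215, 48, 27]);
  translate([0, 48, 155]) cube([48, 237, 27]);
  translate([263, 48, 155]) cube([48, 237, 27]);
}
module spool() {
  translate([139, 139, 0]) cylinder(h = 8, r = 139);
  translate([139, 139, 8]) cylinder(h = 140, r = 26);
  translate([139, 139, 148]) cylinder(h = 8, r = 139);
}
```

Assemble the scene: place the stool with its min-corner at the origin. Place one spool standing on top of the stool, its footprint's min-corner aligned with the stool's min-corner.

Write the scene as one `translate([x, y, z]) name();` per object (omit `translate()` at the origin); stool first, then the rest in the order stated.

stool();
translate([0, 0, 434]) spool();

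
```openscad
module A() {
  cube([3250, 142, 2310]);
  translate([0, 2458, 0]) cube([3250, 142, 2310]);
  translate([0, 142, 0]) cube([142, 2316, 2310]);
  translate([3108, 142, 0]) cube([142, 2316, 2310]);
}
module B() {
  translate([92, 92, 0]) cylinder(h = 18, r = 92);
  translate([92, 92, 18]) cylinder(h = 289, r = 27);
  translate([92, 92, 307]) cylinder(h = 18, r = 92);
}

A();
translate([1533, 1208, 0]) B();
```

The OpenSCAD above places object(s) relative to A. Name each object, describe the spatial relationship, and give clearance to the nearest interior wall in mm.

A is a house frame. B is a spool. The spool sits inside the house frame, centred. The clearance to the nearest interior wall is 1066 mm.

Clearances: x = 1391, y = 1066; minimum 1066 mm.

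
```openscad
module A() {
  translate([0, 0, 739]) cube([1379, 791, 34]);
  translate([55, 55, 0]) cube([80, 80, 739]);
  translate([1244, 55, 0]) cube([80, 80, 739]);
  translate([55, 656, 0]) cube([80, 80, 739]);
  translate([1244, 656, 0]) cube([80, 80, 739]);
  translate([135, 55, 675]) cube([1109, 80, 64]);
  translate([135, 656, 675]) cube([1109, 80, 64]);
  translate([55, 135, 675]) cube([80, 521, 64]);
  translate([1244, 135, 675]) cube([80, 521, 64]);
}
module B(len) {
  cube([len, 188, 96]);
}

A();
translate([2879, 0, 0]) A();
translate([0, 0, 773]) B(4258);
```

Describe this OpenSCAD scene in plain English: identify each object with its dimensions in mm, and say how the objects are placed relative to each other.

A is a table: top 1379 mm (x) × 791 mm (y), 34 mm thick, upper face at z = 773 mm, on four 80×80 mm square legs, each inset 55 mm from the nearest pair of top edges, running from z = 0 to the bottom of the top. Four apron rails, 80 mm thick and 64 mm tall, run between adjacent legs with their top edges flush with the underside of the top and their outer faces flush with the legs' outer faces.

B is a rectangular beam 4258 mm long (x), 188 mm deep (y), 96 mm thick (z).

The beam spans the tops of two tables placed 1500 mm apart, resting at z = 773 mm.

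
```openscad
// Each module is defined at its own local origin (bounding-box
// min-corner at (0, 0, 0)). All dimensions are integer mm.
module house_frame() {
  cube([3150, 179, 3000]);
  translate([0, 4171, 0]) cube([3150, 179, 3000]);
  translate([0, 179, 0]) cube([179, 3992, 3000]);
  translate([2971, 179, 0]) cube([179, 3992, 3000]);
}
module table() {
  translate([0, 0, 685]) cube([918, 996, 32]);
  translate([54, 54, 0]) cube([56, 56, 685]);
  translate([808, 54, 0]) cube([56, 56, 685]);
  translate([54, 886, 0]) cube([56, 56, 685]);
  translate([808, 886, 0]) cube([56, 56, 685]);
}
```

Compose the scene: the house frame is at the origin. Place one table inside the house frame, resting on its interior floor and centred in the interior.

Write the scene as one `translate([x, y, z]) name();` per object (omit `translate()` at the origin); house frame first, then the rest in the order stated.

house_frame();
translate([1116, 1677, 0]) table();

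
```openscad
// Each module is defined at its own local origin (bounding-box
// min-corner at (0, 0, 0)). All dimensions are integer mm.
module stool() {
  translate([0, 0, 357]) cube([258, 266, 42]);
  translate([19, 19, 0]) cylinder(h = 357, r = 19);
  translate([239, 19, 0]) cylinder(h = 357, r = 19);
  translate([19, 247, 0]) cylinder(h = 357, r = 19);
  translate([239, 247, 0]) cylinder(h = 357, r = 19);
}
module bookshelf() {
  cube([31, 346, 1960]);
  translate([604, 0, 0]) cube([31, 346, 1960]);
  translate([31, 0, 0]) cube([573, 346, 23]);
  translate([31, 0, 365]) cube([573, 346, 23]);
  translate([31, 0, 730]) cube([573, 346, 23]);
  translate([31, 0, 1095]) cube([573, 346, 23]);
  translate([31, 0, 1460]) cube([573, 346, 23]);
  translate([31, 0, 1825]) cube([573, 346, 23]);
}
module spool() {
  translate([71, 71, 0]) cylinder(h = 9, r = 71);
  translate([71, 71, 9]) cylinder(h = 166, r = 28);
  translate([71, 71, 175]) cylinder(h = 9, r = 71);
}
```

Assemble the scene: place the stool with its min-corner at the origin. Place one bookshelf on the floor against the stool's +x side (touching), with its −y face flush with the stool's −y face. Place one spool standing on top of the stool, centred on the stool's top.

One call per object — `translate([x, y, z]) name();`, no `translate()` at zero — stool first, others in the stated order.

stool();
translate([258, 0, 0]) bookshelf();
translate([58, 62, 399]) spool();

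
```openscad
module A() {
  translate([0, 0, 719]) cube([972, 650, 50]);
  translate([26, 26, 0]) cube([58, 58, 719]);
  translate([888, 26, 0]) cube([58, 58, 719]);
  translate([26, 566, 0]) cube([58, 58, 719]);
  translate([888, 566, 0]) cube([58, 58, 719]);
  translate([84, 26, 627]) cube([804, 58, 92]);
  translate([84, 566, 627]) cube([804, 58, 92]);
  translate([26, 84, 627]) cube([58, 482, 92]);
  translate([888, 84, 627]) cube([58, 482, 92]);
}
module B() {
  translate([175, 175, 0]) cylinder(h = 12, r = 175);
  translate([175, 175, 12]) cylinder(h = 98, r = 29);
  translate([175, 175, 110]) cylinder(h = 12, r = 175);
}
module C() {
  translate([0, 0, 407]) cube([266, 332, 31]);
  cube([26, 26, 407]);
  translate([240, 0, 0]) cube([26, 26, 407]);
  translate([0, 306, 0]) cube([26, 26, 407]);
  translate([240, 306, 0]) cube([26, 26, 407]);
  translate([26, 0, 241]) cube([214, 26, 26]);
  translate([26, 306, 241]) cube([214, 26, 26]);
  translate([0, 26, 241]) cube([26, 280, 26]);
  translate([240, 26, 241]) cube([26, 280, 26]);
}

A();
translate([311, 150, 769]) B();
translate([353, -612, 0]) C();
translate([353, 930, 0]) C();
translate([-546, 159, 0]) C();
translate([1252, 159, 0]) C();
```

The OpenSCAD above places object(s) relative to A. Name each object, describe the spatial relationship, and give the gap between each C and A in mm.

A is a table. B is a spool. C is a stool. The spool is on top of the table, centred. Four stools sit around the table at the −y, +y, −x, +x sides. The gap between each stool and the table is 280 mm.

Each stool's nearest face is 280 mm from the table's bounding box.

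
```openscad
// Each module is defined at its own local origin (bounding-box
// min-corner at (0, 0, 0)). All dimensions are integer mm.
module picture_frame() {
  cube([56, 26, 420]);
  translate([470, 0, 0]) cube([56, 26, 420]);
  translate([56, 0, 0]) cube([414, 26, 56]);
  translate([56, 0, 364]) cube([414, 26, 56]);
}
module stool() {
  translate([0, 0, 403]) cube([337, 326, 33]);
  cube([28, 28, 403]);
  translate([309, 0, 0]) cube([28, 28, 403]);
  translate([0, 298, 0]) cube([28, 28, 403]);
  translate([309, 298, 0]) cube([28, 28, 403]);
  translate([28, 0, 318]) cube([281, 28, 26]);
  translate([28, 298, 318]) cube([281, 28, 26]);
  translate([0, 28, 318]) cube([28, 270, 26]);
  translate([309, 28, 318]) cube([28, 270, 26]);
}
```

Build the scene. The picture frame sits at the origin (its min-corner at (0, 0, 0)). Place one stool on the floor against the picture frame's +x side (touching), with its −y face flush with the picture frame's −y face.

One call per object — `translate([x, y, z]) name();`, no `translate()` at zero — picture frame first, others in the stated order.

picture_frame();
translate([526, 0, 0]) stool();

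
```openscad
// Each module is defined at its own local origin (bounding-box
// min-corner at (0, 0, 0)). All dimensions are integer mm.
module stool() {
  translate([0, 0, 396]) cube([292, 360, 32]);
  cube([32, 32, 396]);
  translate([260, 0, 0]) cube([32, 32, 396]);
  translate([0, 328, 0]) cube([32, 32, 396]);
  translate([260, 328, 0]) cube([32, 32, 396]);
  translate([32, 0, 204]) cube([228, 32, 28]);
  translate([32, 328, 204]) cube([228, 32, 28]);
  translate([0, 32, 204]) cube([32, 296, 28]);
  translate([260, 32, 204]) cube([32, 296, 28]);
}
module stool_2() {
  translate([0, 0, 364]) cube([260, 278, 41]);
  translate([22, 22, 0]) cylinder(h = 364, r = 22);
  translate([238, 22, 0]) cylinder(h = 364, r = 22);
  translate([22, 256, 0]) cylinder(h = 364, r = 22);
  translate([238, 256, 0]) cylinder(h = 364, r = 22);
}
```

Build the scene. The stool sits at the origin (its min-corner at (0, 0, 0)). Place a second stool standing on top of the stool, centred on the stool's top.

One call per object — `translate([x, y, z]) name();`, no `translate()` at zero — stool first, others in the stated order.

stool();
translate([16, 41, 428]) stool_2();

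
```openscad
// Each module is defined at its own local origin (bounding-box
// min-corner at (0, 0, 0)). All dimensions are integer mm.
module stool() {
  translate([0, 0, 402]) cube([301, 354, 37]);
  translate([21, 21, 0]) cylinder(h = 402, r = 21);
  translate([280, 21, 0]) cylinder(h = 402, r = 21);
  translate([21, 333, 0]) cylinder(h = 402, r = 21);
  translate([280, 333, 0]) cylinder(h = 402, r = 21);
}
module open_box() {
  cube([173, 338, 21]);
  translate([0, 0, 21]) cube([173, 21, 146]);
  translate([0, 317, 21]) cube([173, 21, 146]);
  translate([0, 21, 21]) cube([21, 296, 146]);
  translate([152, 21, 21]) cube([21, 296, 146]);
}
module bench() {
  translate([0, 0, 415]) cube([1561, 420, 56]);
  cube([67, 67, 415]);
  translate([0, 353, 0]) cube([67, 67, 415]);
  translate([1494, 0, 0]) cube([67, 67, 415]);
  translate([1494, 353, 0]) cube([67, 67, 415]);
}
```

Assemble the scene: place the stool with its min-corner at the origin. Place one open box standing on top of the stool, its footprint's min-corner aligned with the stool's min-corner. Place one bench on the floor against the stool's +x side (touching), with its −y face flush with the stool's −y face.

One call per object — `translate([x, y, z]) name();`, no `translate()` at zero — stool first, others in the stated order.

stool();
translate([0, 0, 439]) open_box();
translate([301, 0, 0]) bench();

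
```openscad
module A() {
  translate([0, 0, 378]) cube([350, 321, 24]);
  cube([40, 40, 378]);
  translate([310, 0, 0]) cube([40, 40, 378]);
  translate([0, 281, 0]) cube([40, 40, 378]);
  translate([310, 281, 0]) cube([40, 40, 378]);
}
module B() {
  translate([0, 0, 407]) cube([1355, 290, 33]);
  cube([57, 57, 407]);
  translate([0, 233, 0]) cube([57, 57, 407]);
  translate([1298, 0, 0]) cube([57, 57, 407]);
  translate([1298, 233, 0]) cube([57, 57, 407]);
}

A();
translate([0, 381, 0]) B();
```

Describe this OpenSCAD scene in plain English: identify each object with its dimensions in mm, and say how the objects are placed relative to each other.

A is a simple wooden stool: a rectangular seat 350 mm (x) by 321 mm (y), 24 mm thick, top face at z = 402 mm, on four square legs, each 40×40 mm in cross-section. The legs rest on z = 0, each flush with a corner of the seat.

B is a bench: a 1355×290 mm seat slab, 33 mm thick, top at z = 440 mm, on four 57×57 mm square legs flush with the seat corners and standing on z = 0.

The bench is on the floor beside the stool on its +y side.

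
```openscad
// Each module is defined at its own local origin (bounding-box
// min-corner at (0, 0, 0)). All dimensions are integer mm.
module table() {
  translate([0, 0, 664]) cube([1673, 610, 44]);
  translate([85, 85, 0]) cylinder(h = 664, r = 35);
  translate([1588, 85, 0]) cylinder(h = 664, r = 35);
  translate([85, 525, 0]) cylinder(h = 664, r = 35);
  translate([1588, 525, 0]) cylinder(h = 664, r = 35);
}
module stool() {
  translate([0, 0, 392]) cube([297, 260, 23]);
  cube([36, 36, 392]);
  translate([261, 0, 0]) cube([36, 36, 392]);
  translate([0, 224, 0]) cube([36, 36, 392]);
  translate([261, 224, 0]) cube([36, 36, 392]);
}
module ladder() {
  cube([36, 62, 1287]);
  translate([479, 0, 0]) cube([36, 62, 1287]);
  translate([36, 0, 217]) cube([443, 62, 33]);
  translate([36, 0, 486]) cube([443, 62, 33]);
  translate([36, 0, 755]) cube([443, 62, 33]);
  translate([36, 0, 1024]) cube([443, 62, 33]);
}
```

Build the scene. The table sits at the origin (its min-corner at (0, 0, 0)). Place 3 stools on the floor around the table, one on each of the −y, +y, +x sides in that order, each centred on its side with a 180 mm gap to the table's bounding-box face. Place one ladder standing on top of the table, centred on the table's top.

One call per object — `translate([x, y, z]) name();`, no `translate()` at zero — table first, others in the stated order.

table();
translate([688, -440, 0]) stool();
translate([688, 790, 0]) stool();
translate([1853, 175, 0]) stool();
translate([579, 274, 708]) ladder();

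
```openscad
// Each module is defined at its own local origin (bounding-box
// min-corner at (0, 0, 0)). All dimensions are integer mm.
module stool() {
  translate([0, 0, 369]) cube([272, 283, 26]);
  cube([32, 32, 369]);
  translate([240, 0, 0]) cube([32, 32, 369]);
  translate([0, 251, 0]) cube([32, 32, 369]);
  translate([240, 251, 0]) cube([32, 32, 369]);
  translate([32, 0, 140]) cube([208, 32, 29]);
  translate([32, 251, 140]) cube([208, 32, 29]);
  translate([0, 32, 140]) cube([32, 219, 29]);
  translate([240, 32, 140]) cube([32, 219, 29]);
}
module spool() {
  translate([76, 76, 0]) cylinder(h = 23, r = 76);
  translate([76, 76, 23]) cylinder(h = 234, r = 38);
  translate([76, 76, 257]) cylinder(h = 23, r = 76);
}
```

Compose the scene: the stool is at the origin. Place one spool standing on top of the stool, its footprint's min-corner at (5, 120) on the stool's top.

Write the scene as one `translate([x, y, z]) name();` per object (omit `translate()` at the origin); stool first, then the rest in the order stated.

stool();
translate([5, 120, 395]) spool();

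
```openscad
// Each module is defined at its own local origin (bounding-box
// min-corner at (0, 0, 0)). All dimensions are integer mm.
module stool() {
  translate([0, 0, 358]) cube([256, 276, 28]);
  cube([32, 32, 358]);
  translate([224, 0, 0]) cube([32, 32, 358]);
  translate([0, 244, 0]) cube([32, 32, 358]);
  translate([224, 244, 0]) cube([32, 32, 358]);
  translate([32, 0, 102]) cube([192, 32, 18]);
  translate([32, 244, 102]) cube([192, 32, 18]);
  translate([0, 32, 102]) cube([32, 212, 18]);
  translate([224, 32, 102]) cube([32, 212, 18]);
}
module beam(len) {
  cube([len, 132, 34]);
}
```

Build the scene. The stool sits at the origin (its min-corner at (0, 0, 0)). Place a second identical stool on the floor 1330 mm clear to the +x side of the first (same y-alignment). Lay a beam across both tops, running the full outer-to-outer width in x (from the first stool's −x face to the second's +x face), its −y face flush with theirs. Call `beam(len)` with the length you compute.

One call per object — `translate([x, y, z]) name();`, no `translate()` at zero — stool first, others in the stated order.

stool();
translate([1586, 0, 0]) stool();
translate([0, 0, 386]) beam(1842);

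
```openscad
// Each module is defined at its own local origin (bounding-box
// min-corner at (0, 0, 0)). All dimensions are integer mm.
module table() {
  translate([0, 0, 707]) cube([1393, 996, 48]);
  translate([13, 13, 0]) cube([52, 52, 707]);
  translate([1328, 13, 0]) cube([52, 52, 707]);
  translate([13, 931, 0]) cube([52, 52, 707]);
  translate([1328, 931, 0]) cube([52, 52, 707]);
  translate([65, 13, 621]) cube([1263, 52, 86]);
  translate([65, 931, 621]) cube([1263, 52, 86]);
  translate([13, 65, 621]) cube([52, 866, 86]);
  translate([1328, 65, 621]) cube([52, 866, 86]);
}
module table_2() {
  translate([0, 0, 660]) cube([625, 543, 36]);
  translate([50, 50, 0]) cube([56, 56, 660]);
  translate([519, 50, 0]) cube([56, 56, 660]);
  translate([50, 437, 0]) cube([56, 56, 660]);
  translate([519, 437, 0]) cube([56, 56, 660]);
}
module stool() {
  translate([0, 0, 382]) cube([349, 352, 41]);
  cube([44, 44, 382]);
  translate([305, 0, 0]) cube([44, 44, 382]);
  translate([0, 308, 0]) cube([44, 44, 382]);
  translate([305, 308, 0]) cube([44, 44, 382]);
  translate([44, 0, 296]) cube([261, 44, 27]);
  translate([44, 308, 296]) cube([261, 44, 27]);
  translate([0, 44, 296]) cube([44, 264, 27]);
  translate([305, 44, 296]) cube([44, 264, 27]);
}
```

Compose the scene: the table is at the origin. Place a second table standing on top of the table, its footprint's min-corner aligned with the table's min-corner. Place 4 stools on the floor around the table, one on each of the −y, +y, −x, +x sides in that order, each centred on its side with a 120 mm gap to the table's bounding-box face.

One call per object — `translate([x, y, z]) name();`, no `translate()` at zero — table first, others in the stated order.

table();
translate([0, 0, 755]) table_2();
translate([522, -472, 0]) stool();
translate([522, 1116, 0]) stool();
translate([-469, 322, 0]) stool();
translate([1513, 322, 0]) stool();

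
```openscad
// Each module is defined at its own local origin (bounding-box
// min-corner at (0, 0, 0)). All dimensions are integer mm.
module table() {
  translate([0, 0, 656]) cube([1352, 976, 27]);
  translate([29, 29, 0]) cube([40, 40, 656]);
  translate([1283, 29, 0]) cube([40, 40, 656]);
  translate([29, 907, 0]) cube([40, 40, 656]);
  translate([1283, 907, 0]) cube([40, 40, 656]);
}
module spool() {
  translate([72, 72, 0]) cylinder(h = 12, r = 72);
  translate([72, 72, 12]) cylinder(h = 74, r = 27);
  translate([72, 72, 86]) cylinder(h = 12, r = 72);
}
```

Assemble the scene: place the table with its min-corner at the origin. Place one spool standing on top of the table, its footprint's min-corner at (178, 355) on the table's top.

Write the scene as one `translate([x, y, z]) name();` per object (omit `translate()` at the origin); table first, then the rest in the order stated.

table();
translate([178, 355, 683]) spool();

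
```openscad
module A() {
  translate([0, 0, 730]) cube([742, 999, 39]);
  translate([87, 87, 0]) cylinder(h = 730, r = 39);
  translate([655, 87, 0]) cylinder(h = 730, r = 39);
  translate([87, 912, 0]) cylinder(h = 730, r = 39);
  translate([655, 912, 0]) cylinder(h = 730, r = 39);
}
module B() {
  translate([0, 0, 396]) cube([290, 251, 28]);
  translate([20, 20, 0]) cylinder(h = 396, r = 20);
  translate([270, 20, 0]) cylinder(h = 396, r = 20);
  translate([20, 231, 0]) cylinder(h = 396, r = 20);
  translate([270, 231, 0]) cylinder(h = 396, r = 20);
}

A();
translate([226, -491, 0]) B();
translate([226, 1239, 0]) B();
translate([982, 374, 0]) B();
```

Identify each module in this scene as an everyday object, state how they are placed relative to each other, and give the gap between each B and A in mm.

A is a table. B is a stool. Three stools sit around the table at the −y, +y, +x sides. The gap between each stool and the table is 240 mm.

Each stool's nearest face is 240 mm from the table's bounding box.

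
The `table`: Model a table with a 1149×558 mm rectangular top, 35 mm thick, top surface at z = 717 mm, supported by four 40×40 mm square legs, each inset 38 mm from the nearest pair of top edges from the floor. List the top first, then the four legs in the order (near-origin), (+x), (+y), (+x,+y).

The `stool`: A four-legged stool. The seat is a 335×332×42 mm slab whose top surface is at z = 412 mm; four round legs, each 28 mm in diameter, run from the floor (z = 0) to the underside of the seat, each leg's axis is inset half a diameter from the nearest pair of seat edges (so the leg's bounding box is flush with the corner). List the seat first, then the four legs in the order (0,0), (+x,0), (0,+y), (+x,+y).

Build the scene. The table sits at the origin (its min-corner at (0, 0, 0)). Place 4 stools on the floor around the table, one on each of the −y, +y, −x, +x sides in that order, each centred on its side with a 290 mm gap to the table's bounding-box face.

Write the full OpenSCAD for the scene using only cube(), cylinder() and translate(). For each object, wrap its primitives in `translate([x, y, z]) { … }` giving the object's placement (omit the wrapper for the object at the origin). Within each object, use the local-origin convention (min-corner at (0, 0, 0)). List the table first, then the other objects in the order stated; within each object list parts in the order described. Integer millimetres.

translate([0, 0, 682]) cube([1149, 558, 35]);
translate([38, 38, 0]) cube([40, 40, 682]);
translate([1071, 38, 0]) cube([40, 40, 682]);
translate([38, 480, 0]) cube([40, 40, 682]);
translate([1071, 480, 0]) cube([40, 40, 682]);
translate([407, -622, 0]) {
  translate([0, 0, 370]) cube([335, 332, 42]);
  translate([14, 14, 0]) cylinder(h = 370, r = 14);
  translate([321, 14, 0]) cylinder(h = 370, r = 14);
  translate([14, 318, 0]) cylinder(h = 370, r = 14);
  translate([321, 318, 0]) cylinder(h = 370, r = 14);
}
translate([407, 848, 0]) {
  translate([0, 0, 370]) cube([335, 332, 42]);
  translate([14, 14, 0]) cylinder(h = 370, r = 14);
  translate([321, 14, 0]) cylinder(h = 370, r = 14);
  translate([14, 318, 0]) cylinder(h = 370, r = 14);
  translate([321, 318, 0]) cylinder(h = 370, r = 14);
}
translate([-625, 113, 0]) {
  translate([0, 0, 370]) cube([335, 332, 42]);
  translate([14, 14, 0]) cylinder(h = 370, r = 14);
  translate([321, 14, 0]) cylinder(h = 370, r = 14);
  translate([14, 318, 0]) cylinder(h = 370, r = 14);
  translate([321, 318, 0]) cylinder(h = 370, r = 14);
}
translate([1439, 113, 0]) {
  translate([0, 0, 370]) cube([335, 332, 42]);
  translate([14, 14, 0]) cylinder(h = 370, r = 14);
  translate([321, 14, 0]) cylinder(h = 370, r = 14);
  translate([14, 318, 0]) cylinder(h = 370, r = 14);
  translate([321, 318, 0]) cylinder(h = 370, r = 14);
}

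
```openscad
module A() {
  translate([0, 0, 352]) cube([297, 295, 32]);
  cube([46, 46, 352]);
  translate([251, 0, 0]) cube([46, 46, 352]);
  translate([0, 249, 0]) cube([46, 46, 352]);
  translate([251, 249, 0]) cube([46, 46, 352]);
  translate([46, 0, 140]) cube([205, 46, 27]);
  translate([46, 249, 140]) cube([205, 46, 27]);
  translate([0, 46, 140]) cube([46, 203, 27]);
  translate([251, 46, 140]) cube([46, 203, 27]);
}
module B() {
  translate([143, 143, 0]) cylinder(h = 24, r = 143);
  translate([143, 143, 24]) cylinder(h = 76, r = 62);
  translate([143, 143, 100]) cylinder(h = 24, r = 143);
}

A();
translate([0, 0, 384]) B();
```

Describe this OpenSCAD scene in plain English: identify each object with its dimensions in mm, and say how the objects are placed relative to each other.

A is a four-legged stool. The seat is a 297×295×32 mm slab whose top surface is at z = 384 mm; four square legs, each 46×46 mm in cross-section, run from the floor (z = 0) to the underside of the seat, each flush with a corner of the seat. Four stretchers, 46 mm wide and 27 mm tall, connect adjacent legs with their undersides at z = 140 mm, each running between the inner faces of the legs it joins and aligned with the legs' outer faces on the other axis.

B is a spool: two coaxial disc flanges of radius 143 mm and thickness 24 mm, joined by a core cylinder of radius 62 mm and height 76 mm. The lower flange rests on z = 0 and the three cylinders share a vertical axis.

The spool is on top of the stool.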